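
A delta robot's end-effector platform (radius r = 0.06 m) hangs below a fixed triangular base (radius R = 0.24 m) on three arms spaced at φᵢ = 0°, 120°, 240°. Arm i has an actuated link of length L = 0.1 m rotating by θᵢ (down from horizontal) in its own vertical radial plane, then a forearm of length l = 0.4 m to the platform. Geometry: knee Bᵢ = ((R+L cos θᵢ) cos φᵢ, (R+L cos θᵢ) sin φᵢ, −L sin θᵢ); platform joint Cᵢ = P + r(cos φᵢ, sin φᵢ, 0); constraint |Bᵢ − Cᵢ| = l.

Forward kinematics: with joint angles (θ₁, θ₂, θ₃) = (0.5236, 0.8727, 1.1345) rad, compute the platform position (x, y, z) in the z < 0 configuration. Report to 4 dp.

arm 1 at φ=0.0°: (R−r)+L cos θ1 = 0.2666;  S1 = (0.2666, 0.0000, -0.0500)
arm 2 at φ=120.0°: (R−r)+L cos θ2 = 0.2443;  S2 = (-0.1221, 0.2115, -0.0766)
φ3=240.0°: virtual centre (-0.1111, -0.1925, -0.0906), radius l
eliminate P² terms by subtracting sphere 1 from 2 and 3
plane₁₂: -0.7775x+0.4231y+-0.0532z = -0.0080
det = 0.6189;  x = 0.0159+-0.0886z,  y = 0.0102+-0.0371z
quadratic in z: (1.0092)z²+(0.1437)z+(-0.0945)=0, √Δ=0.6343 → z ∈ {-0.3854, 0.2431}; z = -0.3854 (taking z<0)
x = 0.0501, y = 0.0246

(0.0501, 0.0246, -0.3854)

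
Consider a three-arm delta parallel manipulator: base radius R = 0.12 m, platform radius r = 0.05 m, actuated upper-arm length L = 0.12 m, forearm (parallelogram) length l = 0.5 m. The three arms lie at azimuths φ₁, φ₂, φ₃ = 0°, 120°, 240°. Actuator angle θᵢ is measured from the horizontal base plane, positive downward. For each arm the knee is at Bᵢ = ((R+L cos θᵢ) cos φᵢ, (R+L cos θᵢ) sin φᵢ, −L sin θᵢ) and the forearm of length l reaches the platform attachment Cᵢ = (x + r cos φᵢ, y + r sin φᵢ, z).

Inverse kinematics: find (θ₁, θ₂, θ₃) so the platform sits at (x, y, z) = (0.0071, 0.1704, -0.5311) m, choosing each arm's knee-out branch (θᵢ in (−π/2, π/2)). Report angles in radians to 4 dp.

φ1=0.0° → target in arm frame (0.0071, 0.1704)
  A=0.0629, B=-0.5311, C=(l²−L²−A²−y'²−z²)/(2L)=-0.3311
  √(A²+B²)=0.5348;  θ1 = -1.4529+2.2383 ≈ 0.7854
arm 2 (φ=120.0°): x'=0.1440, y'=-0.0913
  A=-0.0740, B=-0.5311, C=(l²−L²−A²−y'²−z²)/(2L)=-0.2512
  γ=atan2(-0.5311,-0.0740)=-1.7093;  ψ=arccos(-0.4685)=2.0584;  θ2=γ+ψ≈0.3491
rotate P by −φ3: (-0.1511, -0.0791, -0.5311)
  A=0.2211, B=-0.5311, C=(l²−L²−A²−y'²−z²)/(2L)=-0.4234
  γ=atan2(-0.5311,0.2211)=-1.1763;  ψ=arccos(-0.7359)=2.3978;  θ3=γ+ψ≈1.2216

θ₁ = 0.7854, θ₂ = 0.3491, θ₃ = 1.2216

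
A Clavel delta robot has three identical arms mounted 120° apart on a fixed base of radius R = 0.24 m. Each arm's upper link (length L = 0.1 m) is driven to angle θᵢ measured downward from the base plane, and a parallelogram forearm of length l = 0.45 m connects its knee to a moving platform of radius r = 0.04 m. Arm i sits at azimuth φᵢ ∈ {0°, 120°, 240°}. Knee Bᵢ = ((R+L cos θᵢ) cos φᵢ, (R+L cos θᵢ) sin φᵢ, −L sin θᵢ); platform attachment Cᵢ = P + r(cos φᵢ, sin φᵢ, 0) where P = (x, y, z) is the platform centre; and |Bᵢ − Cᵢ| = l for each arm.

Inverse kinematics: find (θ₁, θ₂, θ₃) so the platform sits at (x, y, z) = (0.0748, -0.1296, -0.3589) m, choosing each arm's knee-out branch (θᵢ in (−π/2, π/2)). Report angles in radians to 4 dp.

arm 1 (φ=0.0°): x'=0.0748, y'=-0.1296
  e−x'=0.1252;  (l²−L²−(e−x')²−y'²−z²)/2L = 0.1561
  √(A²+B²)=0.3801;  θ1 = -1.2352+1.1476 ≈ -0.0875
φ2=120.0° → target in arm frame (-0.1496, 0.0000)
  A cos θ + B sin θ = C:  0.3496·cos θ + -0.3589·sin θ = -0.2928
  γ=atan2(-0.3589,0.3496)=-0.7985;  ψ=arccos(-0.5843)=2.1948;  θ2=γ+ψ≈1.3964
φ3=240.0° → target in arm frame (0.0748, 0.1296)
  A=0.1252, B=-0.3589, C=(l²−L²−A²−y'²−z²)/(2L)=0.1562
  √(A²+B²)=0.3801;  θ3 = -1.2352+1.1474 ≈ -0.0879

θ₁ = -0.0875, θ₂ = 1.3964, θ₃ = -0.0879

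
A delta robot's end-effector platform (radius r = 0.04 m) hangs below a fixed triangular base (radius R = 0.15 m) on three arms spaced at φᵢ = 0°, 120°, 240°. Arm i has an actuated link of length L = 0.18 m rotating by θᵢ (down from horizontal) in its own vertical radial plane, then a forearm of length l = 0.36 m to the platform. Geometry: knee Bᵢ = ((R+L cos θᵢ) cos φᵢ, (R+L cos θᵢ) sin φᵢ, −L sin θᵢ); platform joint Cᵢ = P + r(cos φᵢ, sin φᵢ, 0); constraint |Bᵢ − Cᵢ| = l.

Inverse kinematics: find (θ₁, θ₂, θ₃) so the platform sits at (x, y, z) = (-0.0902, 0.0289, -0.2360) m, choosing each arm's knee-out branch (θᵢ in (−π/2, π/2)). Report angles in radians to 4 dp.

θ₁ = 0.6982, θ₂ = -0.2619, θ₃ = 0.0872

rotate P by −φ1: (-0.0902, 0.0289, -0.2360)
  A cos θ + B sin θ = C:  0.2002·cos θ + -0.2360·sin θ = 0.0016
  γ=atan2(-0.2360,0.2002)=-0.8673;  ψ=arccos(0.0053)=1.5655;  θ1=γ+ψ≈0.6982
rotate P by −φ2: (0.0701, 0.0637, -0.2360)
  e−x'=0.0399;  (l²−L²−(e−x')²−y'²−z²)/2L = 0.0996
  γ=atan2(-0.2360,0.0399)=-1.4034;  ψ=arccos(0.4162)=1.1415;  θ2=γ+ψ≈-0.2619
rotate P by −φ3: (0.0201, -0.0926, -0.2360)
  e−x'=0.0899;  (l²−L²−(e−x')²−y'²−z²)/2L = 0.0690
  θ3 = atan2(B,A) + arccos(C/0.2526) = 0.0872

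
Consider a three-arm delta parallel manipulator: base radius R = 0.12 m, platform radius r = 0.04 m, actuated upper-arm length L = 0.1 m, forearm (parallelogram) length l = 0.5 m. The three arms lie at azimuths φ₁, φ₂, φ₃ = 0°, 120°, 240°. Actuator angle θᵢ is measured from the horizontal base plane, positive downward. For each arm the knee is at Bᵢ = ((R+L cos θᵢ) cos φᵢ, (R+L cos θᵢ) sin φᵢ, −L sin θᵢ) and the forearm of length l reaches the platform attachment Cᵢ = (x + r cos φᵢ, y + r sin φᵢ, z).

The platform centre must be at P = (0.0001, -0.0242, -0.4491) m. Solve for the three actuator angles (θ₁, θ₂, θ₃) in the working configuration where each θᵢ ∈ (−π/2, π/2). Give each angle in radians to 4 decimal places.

θ₁ = -0.1746, θ₂ = -0.0874, θ₃ = -0.2619

arm 1 (φ=0.0°): x'=0.0001, y'=-0.0242
  e−x'=0.0799;  (l²−L²−(e−x')²−y'²−z²)/2L = 0.1567
  √(A²+B²)=0.4562;  θ1 = -1.3947+1.2201 ≈ -0.1746
rotate P by −φ2: (-0.0210, 0.0120, -0.4491)
  e−x'=0.1010;  (l²−L²−(e−x')²−y'²−z²)/2L = 0.1398
  √(A²+B²)=0.4603;  θ2 = -1.3496+1.2622 ≈ -0.0874
arm 3 (φ=240.0°): x'=0.0209, y'=0.0122
  e−x'=0.0591;  (l²−L²−(e−x')²−y'²−z²)/2L = 0.1733
  θ3 = atan2(B,A) + arccos(C/0.4530) = -0.2619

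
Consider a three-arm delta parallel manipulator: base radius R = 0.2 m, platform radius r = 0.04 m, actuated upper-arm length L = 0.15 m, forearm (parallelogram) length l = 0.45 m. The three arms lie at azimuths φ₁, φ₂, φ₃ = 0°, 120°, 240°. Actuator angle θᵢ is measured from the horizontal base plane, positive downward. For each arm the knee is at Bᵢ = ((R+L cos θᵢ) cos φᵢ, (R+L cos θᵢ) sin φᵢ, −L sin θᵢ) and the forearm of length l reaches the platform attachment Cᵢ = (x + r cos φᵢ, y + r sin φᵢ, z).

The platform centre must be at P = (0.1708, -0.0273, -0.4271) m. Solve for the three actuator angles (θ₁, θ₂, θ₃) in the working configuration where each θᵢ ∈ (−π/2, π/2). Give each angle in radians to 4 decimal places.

arm 1 (φ=0.0°): x'=0.1708, y'=-0.0273
  A cos θ + B sin θ = C:  -0.0108·cos θ + -0.4271·sin θ = -0.0109
  γ=atan2(-0.4271,-0.0108)=-1.5961;  ψ=arccos(-0.0256)=1.5964;  θ1=γ+ψ≈0.0003
arm 2 (φ=120.0°): x'=-0.1090, y'=-0.1343
  A=0.2690, B=-0.4271, C=(l²−L²−A²−y'²−z²)/(2L)=-0.3094
  γ=atan2(-0.4271,0.2690)=-1.0087;  ψ=arccos(-0.6130)=2.2306;  θ2=γ+ψ≈1.2220
rotate P by −φ3: (-0.0618, 0.1616, -0.4271)
  e−x'=0.2218;  (l²−L²−(e−x')²−y'²−z²)/2L = -0.2590
  √(A²+B²)=0.4812;  θ3 = -1.0919+2.1390 ≈ 1.0472

θ₁ = 0.0003, θ₂ = 1.2220, θ₃ = 1.0472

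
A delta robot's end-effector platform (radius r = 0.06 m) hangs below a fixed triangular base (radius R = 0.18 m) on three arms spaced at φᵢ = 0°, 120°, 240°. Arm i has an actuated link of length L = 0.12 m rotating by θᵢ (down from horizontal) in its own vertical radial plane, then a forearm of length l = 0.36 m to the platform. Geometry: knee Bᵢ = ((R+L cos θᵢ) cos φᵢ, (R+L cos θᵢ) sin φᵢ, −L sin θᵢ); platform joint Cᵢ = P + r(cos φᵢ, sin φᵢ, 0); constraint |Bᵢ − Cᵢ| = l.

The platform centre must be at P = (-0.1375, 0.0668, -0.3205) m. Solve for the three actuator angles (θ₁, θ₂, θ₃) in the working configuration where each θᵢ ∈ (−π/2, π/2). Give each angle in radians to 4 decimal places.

θ₁ = 1.3088, θ₂ = -0.0869, θ₃ = 0.6109

φ1=0.0° → target in arm frame (-0.1375, 0.0668)
  A cos θ + B sin θ = C:  0.2575·cos θ + -0.3205·sin θ = -0.2429
  θ1 = atan2(B,A) + arccos(C/0.4111) = 1.3088
φ2=120.0° → target in arm frame (0.1266, 0.0857)
  e−x'=-0.0066;  (l²−L²−(e−x')²−y'²−z²)/2L = 0.0212
  √(A²+B²)=0.3206;  θ2 = -1.5914+1.5045 ≈ -0.0869
φ3=240.0° → target in arm frame (0.0109, -0.1525)
  A=0.1091, B=-0.3205, C=(l²−L²−A²−y'²−z²)/(2L)=-0.0945
  √(A²+B²)=0.3386;  θ3 = -1.2427+1.8536 ≈ 0.6109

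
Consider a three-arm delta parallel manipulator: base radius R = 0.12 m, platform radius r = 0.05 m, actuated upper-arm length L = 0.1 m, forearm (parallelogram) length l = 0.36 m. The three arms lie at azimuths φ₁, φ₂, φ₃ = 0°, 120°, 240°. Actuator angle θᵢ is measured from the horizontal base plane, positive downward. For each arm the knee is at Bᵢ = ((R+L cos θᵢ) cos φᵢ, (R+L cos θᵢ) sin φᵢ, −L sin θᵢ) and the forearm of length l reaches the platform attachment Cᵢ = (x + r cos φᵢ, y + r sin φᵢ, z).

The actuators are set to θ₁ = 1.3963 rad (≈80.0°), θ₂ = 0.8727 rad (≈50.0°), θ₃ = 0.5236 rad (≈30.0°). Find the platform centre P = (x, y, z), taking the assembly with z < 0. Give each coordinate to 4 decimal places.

(-0.1099, -0.0432, -0.3965)

φ1=0.0°: virtual centre (0.0874, 0.0000, -0.0985), radius l
centre 2 = (0.1343·cos120.0°, 0.1343·sin120.0°, -0.0766) = (-0.0671, 0.1163, -0.0766)
arm 3 at φ=240.0°: e+L cos θ3 = 0.1566;  centre 3 = (-0.0783, -0.1356, -0.0500)
subtract pairs → two planes through P
plane₁₂: -0.3090x+0.2326y+0.0437z = 0.0066
Cramer: x(z) = -0.0251+0.2139z;  y(z) = -0.0051+0.0961z
quadratic in z: (1.0550)z²+(0.1479)z+(-0.1072)=0, √Δ=0.6888 → z ∈ {-0.3965, 0.2563}; z = -0.3965 (taking z<0)
x = -0.1099, y = -0.0432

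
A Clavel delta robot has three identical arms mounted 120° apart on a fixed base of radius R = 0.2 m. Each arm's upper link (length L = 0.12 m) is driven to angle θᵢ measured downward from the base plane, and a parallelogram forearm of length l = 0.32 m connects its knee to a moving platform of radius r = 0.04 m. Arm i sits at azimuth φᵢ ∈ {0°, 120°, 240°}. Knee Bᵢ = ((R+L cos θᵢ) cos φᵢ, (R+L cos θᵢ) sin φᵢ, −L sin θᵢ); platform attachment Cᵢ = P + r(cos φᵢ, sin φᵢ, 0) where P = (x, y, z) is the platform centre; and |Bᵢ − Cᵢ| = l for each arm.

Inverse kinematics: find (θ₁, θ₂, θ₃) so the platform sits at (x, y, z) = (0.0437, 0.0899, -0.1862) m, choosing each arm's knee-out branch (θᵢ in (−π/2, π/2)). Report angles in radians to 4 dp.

rotate P by −φ1: (0.0437, 0.0899, -0.1862)
  A cos θ + B sin θ = C:  0.1163·cos θ + -0.1862·sin θ = 0.1322
  θ1 = atan2(B,A) + arccos(C/0.2195) = -0.0878
arm 2 (φ=120.0°): x'=0.0560, y'=-0.0828
  A cos θ + B sin θ = C:  0.1040·cos θ + -0.1862·sin θ = 0.1486
  θ2 = atan2(B,A) + arccos(C/0.2133) = -0.2614
arm 3 (φ=240.0°): x'=-0.0997, y'=-0.0071
  A cos θ + B sin θ = C:  0.2597·cos θ + -0.1862·sin θ = -0.0590
  θ3 = atan2(B,A) + arccos(C/0.3196) = 1.1346

θ₁ = -0.0878, θ₂ = -0.2614, θ₃ = 1.1346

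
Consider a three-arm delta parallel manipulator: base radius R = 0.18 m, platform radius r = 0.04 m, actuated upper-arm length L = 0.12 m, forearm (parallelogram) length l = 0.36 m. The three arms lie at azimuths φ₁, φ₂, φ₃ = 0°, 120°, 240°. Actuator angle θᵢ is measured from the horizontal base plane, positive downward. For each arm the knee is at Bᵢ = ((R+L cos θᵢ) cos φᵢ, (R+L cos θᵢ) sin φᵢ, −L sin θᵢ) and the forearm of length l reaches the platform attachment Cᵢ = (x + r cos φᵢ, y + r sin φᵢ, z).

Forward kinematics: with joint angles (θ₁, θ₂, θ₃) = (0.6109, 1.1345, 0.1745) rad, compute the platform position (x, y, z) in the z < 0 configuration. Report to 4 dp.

S1 = (0.2383·cos0.0°, 0.2383·sin0.0°, -0.0688) = (0.2383, 0.0000, -0.0688)
S2 = (0.1907·cos120.0°, 0.1907·sin120.0°, -0.1088) = (-0.0954, 0.1652, -0.1088)
S3 = (0.2582·cos240.0°, 0.2582·sin240.0°, -0.0208) = (-0.1291, -0.2236, -0.0208)
subtract pairs → two planes through P
linear system: -0.6673x+0.3303y = -0.0133−-0.0799z; -0.7348x+-0.4472y = 0.0056−0.0960z
Cramer: x(z) = 0.0076-0.0074z;  y(z) = -0.0250+0.2268z
sphere 1 gives Az²+Bz+C=0 with A=1.0515, B=0.1298, C=-0.0710;  B²−4AC=0.3156;  roots -0.3288, 0.2054;  negative root z = -0.3288
x = 0.0100, y = -0.0995

(0.0100, -0.0995, -0.3288)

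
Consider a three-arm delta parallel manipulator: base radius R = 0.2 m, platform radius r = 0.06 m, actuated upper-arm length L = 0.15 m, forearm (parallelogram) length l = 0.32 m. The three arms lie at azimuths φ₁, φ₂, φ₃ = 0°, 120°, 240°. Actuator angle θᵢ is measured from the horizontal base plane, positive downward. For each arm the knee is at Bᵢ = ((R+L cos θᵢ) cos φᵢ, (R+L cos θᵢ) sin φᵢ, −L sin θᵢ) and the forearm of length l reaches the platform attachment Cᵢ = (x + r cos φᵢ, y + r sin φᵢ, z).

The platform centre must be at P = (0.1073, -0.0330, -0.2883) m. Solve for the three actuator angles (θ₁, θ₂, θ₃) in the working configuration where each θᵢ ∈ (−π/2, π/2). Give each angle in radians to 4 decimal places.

θ₁ = 0.1747, θ₂ = 1.2214, θ₃ = 0.9599

rotate P by −φ1: (0.1073, -0.0330, -0.2883)
  A cos θ + B sin θ = C:  0.0327·cos θ + -0.2883·sin θ = -0.0179
  θ1 = atan2(B,A) + arccos(C/0.2901) = 0.1747
rotate P by −φ2: (-0.0822, -0.0764, -0.2883)
  A cos θ + B sin θ = C:  0.2222·cos θ + -0.2883·sin θ = -0.1948
  √(A²+B²)=0.3640;  θ2 = -0.9141+2.1355 ≈ 1.2214
φ3=240.0° → target in arm frame (-0.0251, 0.1094)
  A=0.1651, B=-0.2883, C=(l²−L²−A²−y'²−z²)/(2L)=-0.1415
  γ=atan2(-0.2883,0.1651)=-1.0508;  ψ=arccos(-0.4258)=2.0107;  θ3=γ+ψ≈0.9599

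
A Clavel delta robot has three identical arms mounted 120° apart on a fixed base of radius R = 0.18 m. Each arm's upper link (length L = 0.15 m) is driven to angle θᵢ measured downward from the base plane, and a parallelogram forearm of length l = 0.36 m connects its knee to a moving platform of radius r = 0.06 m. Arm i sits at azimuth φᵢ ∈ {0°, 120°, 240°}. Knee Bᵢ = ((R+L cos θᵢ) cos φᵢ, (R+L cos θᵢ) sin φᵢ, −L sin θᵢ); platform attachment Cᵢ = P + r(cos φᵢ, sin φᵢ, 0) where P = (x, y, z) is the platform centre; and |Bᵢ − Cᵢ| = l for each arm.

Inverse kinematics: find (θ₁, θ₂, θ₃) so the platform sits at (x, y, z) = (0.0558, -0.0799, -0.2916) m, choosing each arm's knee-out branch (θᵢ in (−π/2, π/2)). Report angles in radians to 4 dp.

θ₁ = 0.0872, θ₂ = 0.8725, θ₃ = 0.1743

φ1=0.0° → target in arm frame (0.0558, -0.0799)
  A=0.0642, B=-0.2916, C=(l²−L²−A²−y'²−z²)/(2L)=0.0385
  θ1 = atan2(B,A) + arccos(C/0.2986) = 0.0872
rotate P by −φ2: (-0.0971, -0.0084, -0.2916)
  A cos θ + B sin θ = C:  0.2171·cos θ + -0.2916·sin θ = -0.0838
  γ=atan2(-0.2916,0.2171)=-0.9308;  ψ=arccos(-0.2304)=1.8033;  θ2=γ+ψ≈0.8725
φ3=240.0° → target in arm frame (0.0413, 0.0883)
  A=0.0787, B=-0.2916, C=(l²−L²−A²−y'²−z²)/(2L)=0.0269
  θ3 = atan2(B,A) + arccos(C/0.3020) = 0.1743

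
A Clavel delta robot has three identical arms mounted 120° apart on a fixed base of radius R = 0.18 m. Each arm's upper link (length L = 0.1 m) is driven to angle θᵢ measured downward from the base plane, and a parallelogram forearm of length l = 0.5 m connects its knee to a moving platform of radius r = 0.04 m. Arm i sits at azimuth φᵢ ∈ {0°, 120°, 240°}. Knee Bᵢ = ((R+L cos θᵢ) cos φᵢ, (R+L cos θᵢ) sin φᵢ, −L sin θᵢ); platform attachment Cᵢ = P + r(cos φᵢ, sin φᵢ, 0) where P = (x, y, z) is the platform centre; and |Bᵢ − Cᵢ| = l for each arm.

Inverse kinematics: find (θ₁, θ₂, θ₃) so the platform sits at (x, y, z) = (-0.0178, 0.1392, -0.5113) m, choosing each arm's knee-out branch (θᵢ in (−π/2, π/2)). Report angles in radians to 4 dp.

θ₁ = 0.9604, θ₂ = 0.2623, θ₃ = 1.3965

φ1=0.0° → target in arm frame (-0.0178, 0.1392)
  e−x'=0.1578;  (l²−L²−(e−x')²−y'²−z²)/2L = -0.3285
  γ=atan2(-0.5113,0.1578)=-1.2714;  ψ=arccos(-0.6140)=2.2319;  θ1=γ+ψ≈0.9604
arm 2 (φ=120.0°): x'=0.1295, y'=-0.0542
  A cos θ + B sin θ = C:  0.0105·cos θ + -0.5113·sin θ = -0.1224
  √(A²+B²)=0.5114;  θ2 = -1.5502+1.8124 ≈ 0.2623
rotate P by −φ3: (-0.1117, -0.0850, -0.5113)
  e−x'=0.2517;  (l²−L²−(e−x')²−y'²−z²)/2L = -0.4599
  θ3 = atan2(B,A) + arccos(C/0.5699) = 1.3965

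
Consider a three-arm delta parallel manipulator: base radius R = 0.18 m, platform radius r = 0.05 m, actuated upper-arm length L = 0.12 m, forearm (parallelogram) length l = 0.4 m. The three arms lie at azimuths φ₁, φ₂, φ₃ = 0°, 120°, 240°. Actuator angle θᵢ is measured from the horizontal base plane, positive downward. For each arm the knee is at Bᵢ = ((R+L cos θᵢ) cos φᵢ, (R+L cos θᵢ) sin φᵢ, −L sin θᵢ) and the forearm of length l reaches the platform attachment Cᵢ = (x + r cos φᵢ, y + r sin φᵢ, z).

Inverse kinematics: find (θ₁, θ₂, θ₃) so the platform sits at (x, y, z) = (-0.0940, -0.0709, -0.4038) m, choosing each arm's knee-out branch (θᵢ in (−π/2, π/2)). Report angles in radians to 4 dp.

rotate P by −φ1: (-0.0940, -0.0709, -0.4038)
  e−x'=0.2240;  (l²−L²−(e−x')²−y'²−z²)/2L = -0.3027
  θ1 = atan2(B,A) + arccos(C/0.4618) = 1.2215
φ2=120.0° → target in arm frame (-0.0144, 0.1169)
  e−x'=0.1444;  (l²−L²−(e−x')²−y'²−z²)/2L = -0.2165
  √(A²+B²)=0.4288;  θ2 = -1.2274+2.1000 ≈ 0.8727
φ3=240.0° → target in arm frame (0.1084, -0.0460)
  A cos θ + B sin θ = C:  0.0216·cos θ + -0.4038·sin θ = -0.0835
  γ=atan2(-0.4038,0.0216)=-1.5174;  ψ=arccos(-0.2064)=1.7787;  θ3=γ+ψ≈0.2614

θ₁ = 1.2215, θ₂ = 0.8727, θ₃ = 0.2614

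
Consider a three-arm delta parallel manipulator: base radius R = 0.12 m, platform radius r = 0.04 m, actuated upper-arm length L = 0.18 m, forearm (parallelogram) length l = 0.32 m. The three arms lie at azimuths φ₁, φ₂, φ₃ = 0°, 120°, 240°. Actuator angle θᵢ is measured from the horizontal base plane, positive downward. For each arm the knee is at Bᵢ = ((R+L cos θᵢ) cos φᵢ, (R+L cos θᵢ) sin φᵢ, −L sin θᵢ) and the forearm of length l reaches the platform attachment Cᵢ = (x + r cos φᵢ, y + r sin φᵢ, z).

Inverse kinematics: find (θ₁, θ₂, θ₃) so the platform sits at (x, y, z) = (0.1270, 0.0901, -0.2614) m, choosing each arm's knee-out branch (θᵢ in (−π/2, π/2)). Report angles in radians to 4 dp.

θ₁ = -0.0872, θ₂ = 0.5237, θ₃ = 1.1348

arm 1 (φ=0.0°): x'=0.1270, y'=0.0901
  A=-0.0470, B=-0.2614, C=(l²−L²−A²−y'²−z²)/(2L)=-0.0240
  θ1 = atan2(B,A) + arccos(C/0.2656) = -0.0872
rotate P by −φ2: (0.0145, -0.1550, -0.2614)
  e−x'=0.0655;  (l²−L²−(e−x')²−y'²−z²)/2L = -0.0740
  √(A²+B²)=0.2695;  θ2 = -1.3254+1.8491 ≈ 0.5237
φ3=240.0° → target in arm frame (-0.1415, 0.0649)
  A cos θ + B sin θ = C:  0.2215·cos θ + -0.2614·sin θ = -0.1434
  γ=atan2(-0.2614,0.2215)=-0.8678;  ψ=arccos(-0.4185)=2.0026;  θ3=γ+ψ≈1.1348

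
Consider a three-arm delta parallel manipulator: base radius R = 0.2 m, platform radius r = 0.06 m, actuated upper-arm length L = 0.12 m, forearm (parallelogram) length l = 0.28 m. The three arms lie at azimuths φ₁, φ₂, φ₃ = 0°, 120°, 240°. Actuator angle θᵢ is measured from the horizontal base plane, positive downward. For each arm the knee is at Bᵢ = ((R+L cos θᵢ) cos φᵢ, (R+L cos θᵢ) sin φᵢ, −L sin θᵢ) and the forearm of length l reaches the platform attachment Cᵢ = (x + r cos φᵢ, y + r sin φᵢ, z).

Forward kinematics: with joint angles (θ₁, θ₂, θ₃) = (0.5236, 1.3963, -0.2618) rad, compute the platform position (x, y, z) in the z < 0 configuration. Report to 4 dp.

(0.0193, -0.1145, -0.1817)

φ1=0.0°: virtual centre (0.2439, 0.0000, -0.0600), radius l
φ2=120.0°: virtual centre (-0.0804, 0.1393, -0.1182), radius l
φ3=240.0°: virtual centre (-0.1280, -0.2216, 0.0311), radius l
eliminate P² terms by subtracting sphere 1 from 2 and 3
plane₁₂: -0.6487x+0.2786y+-0.1164z = -0.0233
det = 0.4947;  x = 0.0190+-0.0017z,  y = -0.0394+0.4137z
quadratic in z: (1.1712)z²+(0.0882)z+(-0.0226)=0, √Δ=0.3374 → z ∈ {-0.1817, 0.1064}; z = -0.1817 (taking z<0)
x = 0.0193, y = -0.1145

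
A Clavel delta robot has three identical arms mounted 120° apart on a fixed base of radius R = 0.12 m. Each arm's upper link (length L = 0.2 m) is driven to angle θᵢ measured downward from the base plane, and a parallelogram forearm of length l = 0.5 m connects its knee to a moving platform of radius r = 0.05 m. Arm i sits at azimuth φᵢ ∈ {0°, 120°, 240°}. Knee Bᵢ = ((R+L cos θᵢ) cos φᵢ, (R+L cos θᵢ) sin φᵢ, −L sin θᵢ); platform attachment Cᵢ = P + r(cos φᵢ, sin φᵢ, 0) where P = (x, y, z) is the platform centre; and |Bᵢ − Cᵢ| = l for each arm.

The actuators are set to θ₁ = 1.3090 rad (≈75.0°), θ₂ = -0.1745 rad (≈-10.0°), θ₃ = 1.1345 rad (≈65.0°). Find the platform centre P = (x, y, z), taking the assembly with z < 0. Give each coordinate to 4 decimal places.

O1 = (0.1218·cos0.0°, 0.1218·sin0.0°, -0.1932) = (0.1218, 0.0000, -0.1932)
arm 2 at φ=120.0°: (R−r)+L cos θ2 = 0.2670;  O2 = (-0.1335, 0.2312, 0.0347)
O3 = (0.1545·cos240.0°, 0.1545·sin240.0°, -0.1813) = (-0.0773, -0.1338, -0.1813)
subtract pairs → two planes through P
plane₁₂: -0.5105x+0.4624y+0.4558z = 0.0203
Cramer: x(z) = -0.0236+0.4148z;  y(z) = 0.0179-0.5278z
sphere 1 gives Az²+Bz+C=0 with A=1.4507, B=0.2469, C=-0.1912;  B²−4AC=1.1706;  roots -0.4580, 0.2878;  negative root z = -0.4580
x = -0.2136, y = 0.2597

(-0.2136, 0.2597, -0.4580)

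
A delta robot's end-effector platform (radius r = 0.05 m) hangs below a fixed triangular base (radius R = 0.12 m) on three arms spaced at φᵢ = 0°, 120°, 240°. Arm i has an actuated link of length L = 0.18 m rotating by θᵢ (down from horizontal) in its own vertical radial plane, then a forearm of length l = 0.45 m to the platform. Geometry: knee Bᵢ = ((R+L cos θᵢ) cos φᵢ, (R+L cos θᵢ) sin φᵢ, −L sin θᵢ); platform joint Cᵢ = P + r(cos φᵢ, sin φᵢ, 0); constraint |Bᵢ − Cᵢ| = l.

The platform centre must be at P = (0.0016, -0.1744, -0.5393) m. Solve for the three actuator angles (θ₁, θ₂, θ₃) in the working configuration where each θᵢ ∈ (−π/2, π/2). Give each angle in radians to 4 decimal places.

θ₁ = 1.0473, θ₂ = 1.3962, θ₃ = 0.6109

arm 1 (φ=0.0°): x'=0.0016, y'=-0.1744
  A=0.0684, B=-0.5393, C=(l²−L²−A²−y'²−z²)/(2L)=-0.4329
  √(A²+B²)=0.5436;  θ1 = -1.4446+2.4919 ≈ 1.0473
arm 2 (φ=120.0°): x'=-0.1518, y'=0.0858
  e−x'=0.2218;  (l²−L²−(e−x')²−y'²−z²)/2L = -0.4926
  θ2 = atan2(B,A) + arccos(C/0.5831) = 1.3962
rotate P by −φ3: (0.1502, 0.0886, -0.5393)
  A=-0.0802, B=-0.5393, C=(l²−L²−A²−y'²−z²)/(2L)=-0.3751
  θ3 = atan2(B,A) + arccos(C/0.5452) = 0.6109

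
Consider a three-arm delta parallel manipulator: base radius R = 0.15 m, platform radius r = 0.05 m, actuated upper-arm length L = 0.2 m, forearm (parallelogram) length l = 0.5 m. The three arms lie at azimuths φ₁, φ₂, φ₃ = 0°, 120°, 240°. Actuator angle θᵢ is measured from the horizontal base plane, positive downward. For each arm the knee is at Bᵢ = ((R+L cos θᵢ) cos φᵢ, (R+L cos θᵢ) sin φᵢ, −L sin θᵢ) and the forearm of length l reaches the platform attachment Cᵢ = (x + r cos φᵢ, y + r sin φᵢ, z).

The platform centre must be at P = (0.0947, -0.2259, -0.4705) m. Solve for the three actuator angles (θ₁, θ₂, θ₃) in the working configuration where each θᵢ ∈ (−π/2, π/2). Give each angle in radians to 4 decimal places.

θ₁ = 0.3494, θ₂ = 1.2219, θ₃ = 0.1746

φ1=0.0° → target in arm frame (0.0947, -0.2259)
  e−x'=0.0053;  (l²−L²−(e−x')²−y'²−z²)/2L = -0.1561
  θ1 = atan2(B,A) + arccos(C/0.4705) = 0.3494
arm 2 (φ=120.0°): x'=-0.2430, y'=0.0309
  A=0.3430, B=-0.4705, C=(l²−L²−A²−y'²−z²)/(2L)=-0.3249
  γ=atan2(-0.4705,0.3430)=-0.9409;  ψ=arccos(-0.5580)=2.1628;  θ2=γ+ψ≈1.2219
φ3=240.0° → target in arm frame (0.1483, 0.1950)
  e−x'=-0.0483;  (l²−L²−(e−x')²−y'²−z²)/2L = -0.1293
  θ3 = atan2(B,A) + arccos(C/0.4730) = 0.1746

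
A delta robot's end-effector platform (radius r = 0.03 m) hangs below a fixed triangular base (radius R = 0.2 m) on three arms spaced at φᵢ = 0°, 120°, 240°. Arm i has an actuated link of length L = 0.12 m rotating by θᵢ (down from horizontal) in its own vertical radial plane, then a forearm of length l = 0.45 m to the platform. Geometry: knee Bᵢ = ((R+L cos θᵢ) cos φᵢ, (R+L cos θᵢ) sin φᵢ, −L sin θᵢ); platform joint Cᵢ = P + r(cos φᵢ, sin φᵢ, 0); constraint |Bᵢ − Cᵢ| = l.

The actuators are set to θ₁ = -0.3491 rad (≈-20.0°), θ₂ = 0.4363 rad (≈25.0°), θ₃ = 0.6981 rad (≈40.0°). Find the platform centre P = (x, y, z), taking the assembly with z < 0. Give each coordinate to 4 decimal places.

arm 1 at φ=0.0°: ρ1 = 0.2828;  centre 1 = (0.2828, 0.0000, 0.0410)
centre 2 = (0.2788·cos120.0°, 0.2788·sin120.0°, -0.0507) = (-0.1394, 0.2414, -0.0507)
centre 3 = (0.2619·cos240.0°, 0.2619·sin240.0°, -0.0771) = (-0.1310, -0.2268, -0.0771)
subtract pairs → two planes through P
linear system: -0.8443x+0.4828y = -0.0014−-0.1835z; -0.8275x+-0.4537y = -0.0071−-0.2364z
Cramer: x(z) = 0.0052-0.2522z;  y(z) = 0.0062-0.0610z
quadratic in z: (1.0673)z²+(0.0572)z+(-0.1237)=0, √Δ=0.7290 → z ∈ {-0.3683, 0.3147}; z = -0.3683 (taking z<0)
x = 0.0981, y = 0.0287

(0.0981, 0.0287, -0.3683)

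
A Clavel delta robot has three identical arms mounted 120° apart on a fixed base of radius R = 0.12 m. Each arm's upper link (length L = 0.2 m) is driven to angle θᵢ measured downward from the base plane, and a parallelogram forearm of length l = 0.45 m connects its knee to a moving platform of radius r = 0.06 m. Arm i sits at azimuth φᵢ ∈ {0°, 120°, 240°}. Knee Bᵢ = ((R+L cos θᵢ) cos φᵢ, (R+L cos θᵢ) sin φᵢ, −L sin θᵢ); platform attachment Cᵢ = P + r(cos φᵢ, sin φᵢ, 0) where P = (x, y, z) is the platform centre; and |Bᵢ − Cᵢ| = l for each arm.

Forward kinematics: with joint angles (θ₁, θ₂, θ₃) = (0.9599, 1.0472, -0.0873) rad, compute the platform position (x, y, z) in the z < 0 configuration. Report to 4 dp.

(-0.1051, -0.2288, -0.4319)

arm 1 at φ=0.0°: e+L cos θ1 = 0.1747;  S1 = (0.1747, 0.0000, -0.1638)
S2 = (0.1600·cos120.0°, 0.1600·sin120.0°, -0.1732) = (-0.0800, 0.1386, -0.1732)
arm 3 at φ=240.0°: e+L cos θ3 = 0.2592;  S3 = (-0.1296, -0.2245, 0.0174)
eliminate P² terms by subtracting sphere 1 from 2 and 3
[-0.5094 0.2771 -0.0188]·P = -0.0018;  [-0.6087 -0.4490 0.3625]·P = 0.0101
det = 0.3974;  x = -0.0051+0.2316z,  y = -0.0157+0.4934z
into |P−S₁|² = l²: 1.2971z² + 0.2289z + -0.1431 = 0;  Δ = 0.7948;  z = -0.4319 or 0.2554 → z<0 root = -0.4319
x = -0.1051, y = -0.2288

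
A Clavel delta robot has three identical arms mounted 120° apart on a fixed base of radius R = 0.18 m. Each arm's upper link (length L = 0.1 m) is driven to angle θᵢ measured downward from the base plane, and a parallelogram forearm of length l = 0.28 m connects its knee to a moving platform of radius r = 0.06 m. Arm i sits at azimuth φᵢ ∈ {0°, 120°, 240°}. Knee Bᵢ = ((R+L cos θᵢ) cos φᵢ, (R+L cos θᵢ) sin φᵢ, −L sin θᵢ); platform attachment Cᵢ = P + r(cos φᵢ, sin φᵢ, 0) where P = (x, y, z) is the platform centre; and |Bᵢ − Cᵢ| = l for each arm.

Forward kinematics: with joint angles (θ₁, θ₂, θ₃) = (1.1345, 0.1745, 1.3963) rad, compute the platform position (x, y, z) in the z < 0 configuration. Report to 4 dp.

φ1=0.0°: virtual centre (0.1623, 0.0000, -0.0906), radius l
O2 = (0.2185·cos120.0°, 0.2185·sin120.0°, -0.0174) = (-0.1092, 0.1892, -0.0174)
O3 = (0.1374·cos240.0°, 0.1374·sin240.0°, -0.0985) = (-0.0687, -0.1190, -0.0985)
subtract pairs → two planes through P
[-0.5430 0.3784 0.1465]·P = 0.0135;  [-0.4619 -0.2379 -0.0157]·P = -0.0060
Cramer: x(z) = -0.0031+0.0952z;  y(z) = 0.0312-0.2507z
quadratic in z: (1.0719)z²+(0.1342)z+(-0.0419)=0, √Δ=0.4444 → z ∈ {-0.2699, 0.1447}; z = -0.2699 (taking z<0)
x = -0.0288, y = 0.0988

(-0.0288, 0.0988, -0.2699)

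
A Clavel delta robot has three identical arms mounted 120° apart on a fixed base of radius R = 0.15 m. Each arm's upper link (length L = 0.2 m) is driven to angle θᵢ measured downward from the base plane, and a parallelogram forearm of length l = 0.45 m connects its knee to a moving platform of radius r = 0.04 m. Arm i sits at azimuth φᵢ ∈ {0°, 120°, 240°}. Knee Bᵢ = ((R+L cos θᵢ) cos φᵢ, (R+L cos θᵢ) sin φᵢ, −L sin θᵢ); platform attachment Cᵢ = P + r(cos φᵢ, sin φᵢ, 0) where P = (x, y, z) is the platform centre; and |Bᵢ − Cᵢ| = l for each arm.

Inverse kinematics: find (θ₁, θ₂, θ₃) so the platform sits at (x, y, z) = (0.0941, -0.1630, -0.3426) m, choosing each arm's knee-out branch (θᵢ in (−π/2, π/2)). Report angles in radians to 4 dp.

φ1=0.0° → target in arm frame (0.0941, -0.1630)
  e−x'=0.0159;  (l²−L²−(e−x')²−y'²−z²)/2L = 0.0458
  √(A²+B²)=0.3430;  θ1 = -1.5244+1.4370 ≈ -0.0874
φ2=120.0° → target in arm frame (-0.1882, 0.0000)
  A=0.2982, B=-0.3426, C=(l²−L²−A²−y'²−z²)/(2L)=-0.1095
  θ2 = atan2(B,A) + arccos(C/0.4542) = 0.9597
arm 3 (φ=240.0°): x'=0.0941, y'=0.1630
  A=0.0159, B=-0.3426, C=(l²−L²−A²−y'²−z²)/(2L)=0.0458
  θ3 = atan2(B,A) + arccos(C/0.3430) = -0.0875

θ₁ = -0.0874, θ₂ = 0.9597, θ₃ = -0.0875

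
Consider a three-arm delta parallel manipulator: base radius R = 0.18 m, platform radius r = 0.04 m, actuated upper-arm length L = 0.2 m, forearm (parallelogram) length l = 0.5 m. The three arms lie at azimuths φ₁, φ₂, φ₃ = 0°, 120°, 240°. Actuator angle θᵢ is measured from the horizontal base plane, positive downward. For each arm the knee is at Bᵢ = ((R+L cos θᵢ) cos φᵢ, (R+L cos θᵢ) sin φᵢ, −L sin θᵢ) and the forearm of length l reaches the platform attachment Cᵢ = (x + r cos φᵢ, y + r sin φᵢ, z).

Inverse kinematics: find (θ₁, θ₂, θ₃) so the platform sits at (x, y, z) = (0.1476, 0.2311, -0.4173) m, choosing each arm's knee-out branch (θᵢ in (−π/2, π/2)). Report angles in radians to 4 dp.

θ₁ = 0.0874, θ₂ = 0.1743, θ₃ = 1.3963

rotate P by −φ1: (0.1476, 0.2311, -0.4173)
  A cos θ + B sin θ = C:  -0.0076·cos θ + -0.4173·sin θ = -0.0440
  √(A²+B²)=0.4174;  θ1 = -1.5890+1.6764 ≈ 0.0874
φ2=120.0° → target in arm frame (0.1263, -0.2434)
  e−x'=0.0137;  (l²−L²−(e−x')²−y'²−z²)/2L = -0.0589
  γ=atan2(-0.4173,0.0137)=-1.5381;  ψ=arccos(-0.1411)=1.7123;  θ2=γ+ψ≈0.1743
rotate P by −φ3: (-0.2739, 0.0123, -0.4173)
  A=0.4139, B=-0.4173, C=(l²−L²−A²−y'²−z²)/(2L)=-0.3391
  √(A²+B²)=0.5878;  θ3 = -0.7894+2.1857 ≈ 1.3963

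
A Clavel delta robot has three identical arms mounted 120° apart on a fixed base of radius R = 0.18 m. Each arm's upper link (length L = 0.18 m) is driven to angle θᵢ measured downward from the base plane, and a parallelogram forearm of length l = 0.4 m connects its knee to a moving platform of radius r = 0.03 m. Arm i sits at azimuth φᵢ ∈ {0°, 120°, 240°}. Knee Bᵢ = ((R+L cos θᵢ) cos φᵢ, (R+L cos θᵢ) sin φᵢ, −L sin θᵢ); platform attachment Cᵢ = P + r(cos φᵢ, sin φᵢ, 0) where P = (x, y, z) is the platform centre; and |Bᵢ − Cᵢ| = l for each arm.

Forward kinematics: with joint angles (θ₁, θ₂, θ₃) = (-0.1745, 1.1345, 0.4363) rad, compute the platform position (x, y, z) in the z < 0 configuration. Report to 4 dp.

(0.1245, -0.0955, -0.3000)

φ1=0.0°: virtual centre (0.3273, 0.0000, 0.0313), radius l
arm 2 at φ=120.0°: e+L cos θ2 = 0.2261;  O2 = (-0.1130, 0.1958, -0.1631)
O3 = (0.3131·cos240.0°, 0.3131·sin240.0°, -0.0761) = (-0.1566, -0.2712, -0.0761)
|O₂|²−|O₁|² = -0.0304;  |O₃|²−|O₁|² = -0.0042
[-0.8806 0.3916 -0.3888]·P = -0.0304;  [-0.9677 -0.5424 -0.2146]·P = -0.0042
Cramer: x(z) = 0.0212-0.3443z;  y(z) = -0.0299+0.2186z
into |P−O₁|² = l²: 1.1663z² + 0.1352z + -0.0644 = 0;  Δ = 0.3189;  z = -0.3000 or 0.1841 → z<0 root = -0.3000
x = 0.1245, y = -0.0955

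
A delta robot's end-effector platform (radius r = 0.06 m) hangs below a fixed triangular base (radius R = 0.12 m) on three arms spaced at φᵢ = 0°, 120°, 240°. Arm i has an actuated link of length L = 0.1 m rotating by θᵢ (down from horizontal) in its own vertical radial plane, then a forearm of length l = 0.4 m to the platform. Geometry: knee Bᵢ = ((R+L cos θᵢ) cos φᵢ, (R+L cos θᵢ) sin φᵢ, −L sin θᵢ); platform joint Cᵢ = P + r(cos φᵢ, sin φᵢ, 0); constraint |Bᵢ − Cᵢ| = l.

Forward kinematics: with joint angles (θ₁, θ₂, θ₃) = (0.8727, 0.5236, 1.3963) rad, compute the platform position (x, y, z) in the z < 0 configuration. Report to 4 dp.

(0.0208, 0.1348, -0.4387)

arm 1 at φ=0.0°: ρ1 = 0.1243;  S1 = (0.1243, 0.0000, -0.0766)
φ2=120.0°: virtual centre (-0.0733, 0.1270, -0.0500), radius l
S3 = (0.0774·cos240.0°, 0.0774·sin240.0°, -0.0985) = (-0.0387, -0.0670, -0.0985)
eliminate P² terms by subtracting sphere 1 from 2 and 3
plane₁₂: -0.3952x+0.2539y+0.0532z = 0.0027
det = 0.1357;  x = 0.0079+-0.0293z,  y = 0.0228+-0.2552z
quadratic in z: (1.0660)z²+(0.1484)z+(-0.1401)=0, √Δ=0.7869 → z ∈ {-0.4387, 0.2995}; z = -0.4387 (taking z<0)
x = 0.0208, y = 0.1348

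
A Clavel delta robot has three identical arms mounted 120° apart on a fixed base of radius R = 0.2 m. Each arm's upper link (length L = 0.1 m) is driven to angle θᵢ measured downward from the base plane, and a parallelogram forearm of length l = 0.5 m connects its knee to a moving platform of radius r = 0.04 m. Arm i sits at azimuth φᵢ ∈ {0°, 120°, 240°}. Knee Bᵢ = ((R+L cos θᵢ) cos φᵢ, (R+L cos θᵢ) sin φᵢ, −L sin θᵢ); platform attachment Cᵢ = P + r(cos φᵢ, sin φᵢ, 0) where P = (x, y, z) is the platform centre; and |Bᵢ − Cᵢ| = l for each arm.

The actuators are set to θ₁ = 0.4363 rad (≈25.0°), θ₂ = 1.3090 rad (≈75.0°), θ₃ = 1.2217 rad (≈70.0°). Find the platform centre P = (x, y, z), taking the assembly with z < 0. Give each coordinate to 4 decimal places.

φ1=0.0°: virtual centre (0.2506, 0.0000, -0.0423), radius l
φ2=120.0°: virtual centre (-0.0929, 0.1610, -0.0966), radius l
arm 3 at φ=240.0°: ρ3 = 0.1942;  centre 3 = (-0.0971, -0.1682, -0.0940)
|centre ₂|²−|centre ₁|² = -0.0207;  |centre ₃|²−|centre ₁|² = -0.0181
linear system: -0.6871x+0.3220y = -0.0207−-0.1087z; -0.6955x+-0.3364y = -0.0181−-0.1034z
Cramer: x(z) = 0.0281-0.1535z;  y(z) = -0.0044+0.0099z
quadratic in z: (1.0237)z²+(0.1527)z+(-0.1987)=0, √Δ=0.9148 → z ∈ {-0.5214, 0.3722}; z = -0.5214 (taking z<0)
x = 0.1081, y = -0.0096

(0.1081, -0.0096, -0.5214)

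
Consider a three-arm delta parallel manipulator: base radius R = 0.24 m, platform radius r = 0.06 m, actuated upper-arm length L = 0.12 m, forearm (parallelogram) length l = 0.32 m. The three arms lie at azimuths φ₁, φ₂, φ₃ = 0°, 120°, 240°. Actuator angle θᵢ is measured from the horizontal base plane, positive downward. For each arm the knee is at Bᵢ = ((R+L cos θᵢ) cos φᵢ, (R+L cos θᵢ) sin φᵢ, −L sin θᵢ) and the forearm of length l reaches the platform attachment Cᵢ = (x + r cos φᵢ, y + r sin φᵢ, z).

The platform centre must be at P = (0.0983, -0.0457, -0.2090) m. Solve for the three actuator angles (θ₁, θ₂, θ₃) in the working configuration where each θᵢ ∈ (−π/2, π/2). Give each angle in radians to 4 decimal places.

arm 1 (φ=0.0°): x'=0.0983, y'=-0.0457
  e−x'=0.0817;  (l²−L²−(e−x')²−y'²−z²)/2L = 0.1481
  √(A²+B²)=0.2244;  θ1 = -1.1982+0.8497 ≈ -0.3484
φ2=120.0° → target in arm frame (-0.0887, -0.0623)
  e−x'=0.2687;  (l²−L²−(e−x')²−y'²−z²)/2L = -0.1324
  √(A²+B²)=0.3404;  θ2 = -0.6610+1.9702 ≈ 1.3092
arm 3 (φ=240.0°): x'=-0.0096, y'=0.1080
  A cos θ + B sin θ = C:  0.1896·cos θ + -0.2090·sin θ = -0.0137
  θ3 = atan2(B,A) + arccos(C/0.2822) = 0.7851

θ₁ = -0.3484, θ₂ = 1.3092, θ₃ = 0.7851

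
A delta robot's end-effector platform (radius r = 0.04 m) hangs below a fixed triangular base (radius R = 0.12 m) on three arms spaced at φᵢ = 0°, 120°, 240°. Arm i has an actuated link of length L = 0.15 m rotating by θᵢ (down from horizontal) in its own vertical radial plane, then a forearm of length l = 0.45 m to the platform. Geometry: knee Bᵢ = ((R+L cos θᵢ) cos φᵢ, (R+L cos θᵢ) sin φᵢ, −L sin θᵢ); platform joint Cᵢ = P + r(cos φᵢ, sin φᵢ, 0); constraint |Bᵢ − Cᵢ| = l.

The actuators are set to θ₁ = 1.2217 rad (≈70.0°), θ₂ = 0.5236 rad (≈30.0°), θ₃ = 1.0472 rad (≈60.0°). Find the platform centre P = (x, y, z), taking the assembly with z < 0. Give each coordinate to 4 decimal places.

O1 = (0.1313·cos0.0°, 0.1313·sin0.0°, -0.1410) = (0.1313, 0.0000, -0.1410)
O2 = (0.2099·cos120.0°, 0.2099·sin120.0°, -0.0750) = (-0.1050, 0.1818, -0.0750)
O3 = (0.1550·cos240.0°, 0.1550·sin240.0°, -0.1299) = (-0.0775, -0.1342, -0.1299)
subtract pairs → two planes through P
linear system: -0.4725x+0.3636y = 0.0126−0.1319z; -0.4176x+-0.2685y = 0.0038−0.0221z
det = 0.2787;  x = -0.0171+0.1559z,  y = 0.0124+-0.1602z
into |P−O₁|² = l²: 1.0500z² + 0.2317z + -0.1605 = 0;  Δ = 0.7276;  z = -0.5165 or 0.2959 → z<0 root = -0.5165
x = -0.0976, y = 0.0952

(-0.0976, 0.0952, -0.5165)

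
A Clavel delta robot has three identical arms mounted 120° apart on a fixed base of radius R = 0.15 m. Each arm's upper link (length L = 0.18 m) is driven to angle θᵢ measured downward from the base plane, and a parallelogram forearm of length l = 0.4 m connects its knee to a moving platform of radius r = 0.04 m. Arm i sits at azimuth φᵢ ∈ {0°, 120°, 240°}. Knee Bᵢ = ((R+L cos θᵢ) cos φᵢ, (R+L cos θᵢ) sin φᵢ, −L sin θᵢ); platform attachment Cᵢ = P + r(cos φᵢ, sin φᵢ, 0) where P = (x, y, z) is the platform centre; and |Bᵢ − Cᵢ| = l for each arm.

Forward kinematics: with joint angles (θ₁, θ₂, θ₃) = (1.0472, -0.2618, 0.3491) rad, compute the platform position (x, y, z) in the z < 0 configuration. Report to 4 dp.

(-0.1617, 0.0695, -0.3119)

S1 = (0.2000·cos0.0°, 0.2000·sin0.0°, -0.1559) = (0.2000, 0.0000, -0.1559)
φ2=120.0°: virtual centre (-0.1419, 0.2458, 0.0466), radius l
S3 = (0.2791·cos240.0°, 0.2791·sin240.0°, -0.0616) = (-0.1396, -0.2417, -0.0616)
eliminate P² terms by subtracting sphere 1 from 2 and 3
linear system: -0.6839x+0.4917y = 0.0185−0.4049z; -0.6791x+-0.4835y = 0.0174−0.1886z
det = 0.6646;  x = -0.0263+0.4342z,  y = 0.0009+-0.2197z
sphere 1 gives Az²+Bz+C=0 with A=1.2368, B=0.1148, C=-0.0845;  B²−4AC=0.4311;  roots -0.3119, 0.2190;  negative root z = -0.3119
x = -0.1617, y = 0.0695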